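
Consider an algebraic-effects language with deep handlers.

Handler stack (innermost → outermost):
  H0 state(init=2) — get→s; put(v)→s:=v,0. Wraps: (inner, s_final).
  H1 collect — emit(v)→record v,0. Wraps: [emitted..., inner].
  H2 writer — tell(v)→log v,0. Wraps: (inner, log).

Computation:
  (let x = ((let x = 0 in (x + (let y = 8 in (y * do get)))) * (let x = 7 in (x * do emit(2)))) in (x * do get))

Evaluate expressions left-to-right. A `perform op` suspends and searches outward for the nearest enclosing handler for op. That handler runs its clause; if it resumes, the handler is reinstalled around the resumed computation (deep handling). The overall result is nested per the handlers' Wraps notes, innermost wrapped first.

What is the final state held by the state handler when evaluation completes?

Answer: 2

Working:
get @ H0 ⇒ 2
emit(2) @ H1 ⇒ out+=2
get @ H0 ⇒ 2
H0 returns (0, 2)
H1 returns [2, (0, 2)]
H2 returns ([2, (0, 2)], ())
= ([2, (0, 2)], ())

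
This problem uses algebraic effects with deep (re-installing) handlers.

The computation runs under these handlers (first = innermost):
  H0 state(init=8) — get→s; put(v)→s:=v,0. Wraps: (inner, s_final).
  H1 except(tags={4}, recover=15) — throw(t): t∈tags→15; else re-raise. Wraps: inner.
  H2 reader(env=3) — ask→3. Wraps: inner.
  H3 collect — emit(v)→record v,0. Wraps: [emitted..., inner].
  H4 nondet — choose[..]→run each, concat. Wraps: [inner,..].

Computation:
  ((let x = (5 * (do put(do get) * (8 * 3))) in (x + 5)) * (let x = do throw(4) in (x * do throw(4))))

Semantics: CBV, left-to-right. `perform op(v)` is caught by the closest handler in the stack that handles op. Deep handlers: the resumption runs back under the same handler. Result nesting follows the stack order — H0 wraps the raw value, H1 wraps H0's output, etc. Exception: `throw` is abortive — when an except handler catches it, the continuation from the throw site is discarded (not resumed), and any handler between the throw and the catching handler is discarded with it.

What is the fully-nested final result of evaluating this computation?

Evaluation trace:
get @ H0 ⇒ 8
put(8) @ H0 ⇒ s:=8
throw(4) @ H1 caught ⇒ 15
H2 returns 15
H3 returns [15]
H4 returns [[15]]
= [[15]]

Answer: [[15]]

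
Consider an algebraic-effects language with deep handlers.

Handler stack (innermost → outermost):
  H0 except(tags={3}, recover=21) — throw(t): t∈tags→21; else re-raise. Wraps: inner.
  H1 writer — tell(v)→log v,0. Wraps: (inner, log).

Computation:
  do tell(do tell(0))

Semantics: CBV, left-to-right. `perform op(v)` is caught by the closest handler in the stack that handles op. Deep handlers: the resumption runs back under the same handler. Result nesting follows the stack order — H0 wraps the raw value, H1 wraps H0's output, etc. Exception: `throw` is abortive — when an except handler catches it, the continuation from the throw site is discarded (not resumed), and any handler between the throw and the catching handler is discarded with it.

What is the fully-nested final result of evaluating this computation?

Step-by-step:
tell(0) @ H1 ⇒ log+=0
tell(0) @ H1 ⇒ log+=0
H0 returns 0
H1 returns (0, (0, 0))
= (0, (0, 0))

Answer: (0, (0, 0))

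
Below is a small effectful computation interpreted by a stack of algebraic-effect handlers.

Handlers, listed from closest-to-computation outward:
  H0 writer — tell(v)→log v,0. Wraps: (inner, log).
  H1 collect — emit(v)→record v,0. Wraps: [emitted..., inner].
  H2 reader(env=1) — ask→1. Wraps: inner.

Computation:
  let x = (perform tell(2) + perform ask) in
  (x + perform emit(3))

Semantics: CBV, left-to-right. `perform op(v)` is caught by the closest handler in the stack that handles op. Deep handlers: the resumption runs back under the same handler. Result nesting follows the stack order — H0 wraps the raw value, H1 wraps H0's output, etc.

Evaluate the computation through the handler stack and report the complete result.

Answer: [3, (1, (2))]

Step-by-step:
tell(2) @ H0 ⇒ log+=2
ask @ H2 ⇒ 1
emit(3) @ H1 ⇒ out+=3
H0 returns (1, (2))
H1 returns [3, (1, (2))]
H2 returns [3, (1, (2))]
= [3, (1, (2))]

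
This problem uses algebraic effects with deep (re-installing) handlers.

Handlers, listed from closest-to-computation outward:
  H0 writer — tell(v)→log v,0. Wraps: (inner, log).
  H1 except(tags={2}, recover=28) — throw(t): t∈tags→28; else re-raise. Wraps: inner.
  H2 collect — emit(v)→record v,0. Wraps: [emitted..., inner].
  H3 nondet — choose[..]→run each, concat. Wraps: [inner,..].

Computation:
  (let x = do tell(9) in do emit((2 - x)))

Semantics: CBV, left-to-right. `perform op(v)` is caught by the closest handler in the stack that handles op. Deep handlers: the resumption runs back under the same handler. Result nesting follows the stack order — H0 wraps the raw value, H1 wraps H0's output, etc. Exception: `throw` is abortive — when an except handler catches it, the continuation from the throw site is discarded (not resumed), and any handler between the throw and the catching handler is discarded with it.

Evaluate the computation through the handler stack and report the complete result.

Answer: [[2, (0, (9))]]

Working:
tell(9) @ H0 ⇒ log+=9
emit(2) @ H2 ⇒ out+=2
H0 returns (0, (9))
H1 returns (0, (9))
H2 returns [2, (0, (9))]
H3 returns [[2, (0, (9))]]
= [[2, (0, (9))]]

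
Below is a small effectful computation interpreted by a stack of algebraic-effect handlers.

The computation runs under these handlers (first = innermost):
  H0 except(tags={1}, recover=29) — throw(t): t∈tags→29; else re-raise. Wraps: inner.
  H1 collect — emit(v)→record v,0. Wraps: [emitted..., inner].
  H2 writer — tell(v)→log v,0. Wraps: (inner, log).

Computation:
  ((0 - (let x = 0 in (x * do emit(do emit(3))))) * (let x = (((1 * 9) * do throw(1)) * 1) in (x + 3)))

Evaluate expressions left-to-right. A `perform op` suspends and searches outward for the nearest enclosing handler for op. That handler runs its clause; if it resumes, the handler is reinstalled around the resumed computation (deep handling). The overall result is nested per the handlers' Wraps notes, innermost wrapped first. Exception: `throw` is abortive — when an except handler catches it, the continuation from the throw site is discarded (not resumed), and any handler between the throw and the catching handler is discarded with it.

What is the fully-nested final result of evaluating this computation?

Step-by-step:
emit(3) @ H1 ⇒ out+=3
emit(0) @ H1 ⇒ out+=0
throw(1) @ H0 caught ⇒ 29
H1 returns [3, 0, 29]
H2 returns ([3, 0, 29], ())
= ([3, 0, 29], ())

Answer: ([3, 0, 29], ())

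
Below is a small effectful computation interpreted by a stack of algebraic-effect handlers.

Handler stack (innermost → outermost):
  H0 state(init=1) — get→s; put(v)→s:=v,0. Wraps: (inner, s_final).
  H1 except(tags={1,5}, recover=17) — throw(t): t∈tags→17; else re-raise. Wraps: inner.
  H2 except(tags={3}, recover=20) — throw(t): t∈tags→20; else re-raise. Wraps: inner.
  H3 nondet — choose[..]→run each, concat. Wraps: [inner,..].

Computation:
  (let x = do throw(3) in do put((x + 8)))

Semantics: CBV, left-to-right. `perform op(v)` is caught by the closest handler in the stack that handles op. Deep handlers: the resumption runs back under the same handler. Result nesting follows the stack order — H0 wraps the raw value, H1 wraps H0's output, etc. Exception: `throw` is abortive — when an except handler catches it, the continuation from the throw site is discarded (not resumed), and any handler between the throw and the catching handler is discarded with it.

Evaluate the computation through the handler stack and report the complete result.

Answer: [20]

Evaluation trace:
throw(3) @ H1 re-raised
throw(3) @ H2 caught ⇒ 20
H3 returns [20]
= [20]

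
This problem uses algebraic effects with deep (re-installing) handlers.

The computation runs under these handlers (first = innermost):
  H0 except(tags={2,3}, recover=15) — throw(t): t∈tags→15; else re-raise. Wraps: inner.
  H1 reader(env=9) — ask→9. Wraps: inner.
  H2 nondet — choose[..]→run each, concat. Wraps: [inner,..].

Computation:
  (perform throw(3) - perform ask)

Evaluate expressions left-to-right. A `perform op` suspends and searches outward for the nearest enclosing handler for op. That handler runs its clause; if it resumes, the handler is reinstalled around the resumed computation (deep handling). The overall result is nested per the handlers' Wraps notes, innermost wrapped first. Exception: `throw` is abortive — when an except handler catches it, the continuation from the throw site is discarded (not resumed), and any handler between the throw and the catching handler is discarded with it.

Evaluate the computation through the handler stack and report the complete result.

Answer: [15]

Working:
throw(3) @ H0 caught ⇒ 15
H1 returns 15
H2 returns [15]
= [15]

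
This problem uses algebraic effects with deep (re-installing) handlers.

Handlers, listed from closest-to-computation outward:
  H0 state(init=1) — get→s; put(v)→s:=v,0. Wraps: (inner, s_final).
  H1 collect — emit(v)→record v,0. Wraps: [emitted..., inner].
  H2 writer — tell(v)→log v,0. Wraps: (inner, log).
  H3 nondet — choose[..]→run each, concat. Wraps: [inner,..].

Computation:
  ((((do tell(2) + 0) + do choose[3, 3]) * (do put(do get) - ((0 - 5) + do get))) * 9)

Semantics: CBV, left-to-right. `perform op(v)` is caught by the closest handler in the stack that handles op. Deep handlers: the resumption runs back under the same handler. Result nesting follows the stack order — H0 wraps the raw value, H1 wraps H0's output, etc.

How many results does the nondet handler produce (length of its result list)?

Step-by-step:
tell(2) @ H2 ⇒ log+=2
choose[3, 3] @ H3
  branch[0] choose=3:
    get @ H0 ⇒ 1
    put(1) @ H0 ⇒ s:=1
    get @ H0 ⇒ 1
    H0 returns (108, 1)
    H1 returns [(108, 1)]
    H2 returns ([(108, 1)], (2))
    H3 returns [([(108, 1)], (2))]
  branch[1] choose=3:
    get @ H0 ⇒ 1
    put(1) @ H0 ⇒ s:=1
    get @ H0 ⇒ 1
    H0 returns (108, 1)
    H1 returns [(108, 1)]
    H2 returns ([(108, 1)], (2))
    H3 returns [([(108, 1)], (2))]
= [([(108, 1)], (2)), ([(108, 1)], (2))]

Answer: 2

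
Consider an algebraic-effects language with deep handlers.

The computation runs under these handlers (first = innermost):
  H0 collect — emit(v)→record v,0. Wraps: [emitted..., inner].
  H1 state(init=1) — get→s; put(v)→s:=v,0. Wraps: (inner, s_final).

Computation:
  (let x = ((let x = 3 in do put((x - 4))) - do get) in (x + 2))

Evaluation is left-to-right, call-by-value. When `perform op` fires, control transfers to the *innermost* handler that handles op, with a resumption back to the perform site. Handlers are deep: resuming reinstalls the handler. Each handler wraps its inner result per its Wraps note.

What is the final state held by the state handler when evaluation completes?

Answer: -1

Step-by-step:
put(-1) @ H1 ⇒ s:=-1
get @ H1 ⇒ -1
H0 returns [3]
H1 returns ([3], -1)
= ([3], -1)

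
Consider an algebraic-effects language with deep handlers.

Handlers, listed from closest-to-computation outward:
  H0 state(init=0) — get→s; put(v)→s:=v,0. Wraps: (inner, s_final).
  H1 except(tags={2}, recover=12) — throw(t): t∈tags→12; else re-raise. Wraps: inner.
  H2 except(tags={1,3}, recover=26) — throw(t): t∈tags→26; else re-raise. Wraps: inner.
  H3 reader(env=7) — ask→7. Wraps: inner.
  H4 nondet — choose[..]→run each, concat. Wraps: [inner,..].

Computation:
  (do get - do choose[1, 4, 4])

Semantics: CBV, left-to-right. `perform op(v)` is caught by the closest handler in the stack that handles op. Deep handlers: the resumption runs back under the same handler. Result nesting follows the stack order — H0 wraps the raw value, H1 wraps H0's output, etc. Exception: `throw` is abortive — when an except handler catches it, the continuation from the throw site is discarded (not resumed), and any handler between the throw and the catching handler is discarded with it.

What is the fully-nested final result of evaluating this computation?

Answer: [(-1, 0), (-4, 0), (-4, 0)]

Step-by-step:
get @ H0 ⇒ 0
choose[1, 4, 4] @ H4
  branch[0] choose=1:
    H0 returns (-1, 0)
    H1 returns (-1, 0)
    H2 returns (-1, 0)
    H3 returns (-1, 0)
    H4 returns [(-1, 0)]
  branch[1] choose=4:
    H0 returns (-4, 0)
    H1 returns (-4, 0)
    H2 returns (-4, 0)
    H3 returns (-4, 0)
    H4 returns [(-4, 0)]
  branch[2] choose=4:
    H0 returns (-4, 0)
    H1 returns (-4, 0)
    H2 returns (-4, 0)
    H3 returns (-4, 0)
    H4 returns [(-4, 0)]
= [(-1, 0), (-4, 0), (-4, 0)]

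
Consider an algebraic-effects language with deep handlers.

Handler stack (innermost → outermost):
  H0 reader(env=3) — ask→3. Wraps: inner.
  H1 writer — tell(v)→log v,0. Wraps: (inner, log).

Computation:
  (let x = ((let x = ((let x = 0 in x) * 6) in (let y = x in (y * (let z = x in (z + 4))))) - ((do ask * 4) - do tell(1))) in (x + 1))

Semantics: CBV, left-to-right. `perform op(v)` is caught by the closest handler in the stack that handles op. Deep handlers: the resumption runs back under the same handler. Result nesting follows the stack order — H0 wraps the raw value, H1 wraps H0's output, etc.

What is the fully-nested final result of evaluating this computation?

Answer: (-11, (1))

Step-by-step:
ask @ H0 ⇒ 3
tell(1) @ H1 ⇒ log+=1
H0 returns -11
H1 returns (-11, (1))
= (-11, (1))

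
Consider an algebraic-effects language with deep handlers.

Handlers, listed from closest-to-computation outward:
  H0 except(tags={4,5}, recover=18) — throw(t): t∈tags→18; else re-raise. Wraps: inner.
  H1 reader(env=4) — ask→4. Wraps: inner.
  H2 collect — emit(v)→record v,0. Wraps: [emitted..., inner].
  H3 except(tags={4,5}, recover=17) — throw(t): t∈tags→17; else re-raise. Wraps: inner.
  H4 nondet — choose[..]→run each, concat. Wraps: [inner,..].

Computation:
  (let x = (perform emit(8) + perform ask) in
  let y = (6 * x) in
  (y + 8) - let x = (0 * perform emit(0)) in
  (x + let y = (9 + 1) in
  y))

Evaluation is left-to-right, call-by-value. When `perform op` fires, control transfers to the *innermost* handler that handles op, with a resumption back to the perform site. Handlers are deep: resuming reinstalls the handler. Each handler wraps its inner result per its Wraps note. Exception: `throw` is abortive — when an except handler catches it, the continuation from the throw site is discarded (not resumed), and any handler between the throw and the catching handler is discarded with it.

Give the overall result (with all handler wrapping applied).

Evaluation trace:
emit(8) @ H2 ⇒ out+=8
ask @ H1 ⇒ 4
emit(0) @ H2 ⇒ out+=0
H0 returns 22
H1 returns 22
H2 returns [8, 0, 22]
H3 returns [8, 0, 22]
H4 returns [[8, 0, 22]]
= [[8, 0, 22]]

Answer: [[8, 0, 22]]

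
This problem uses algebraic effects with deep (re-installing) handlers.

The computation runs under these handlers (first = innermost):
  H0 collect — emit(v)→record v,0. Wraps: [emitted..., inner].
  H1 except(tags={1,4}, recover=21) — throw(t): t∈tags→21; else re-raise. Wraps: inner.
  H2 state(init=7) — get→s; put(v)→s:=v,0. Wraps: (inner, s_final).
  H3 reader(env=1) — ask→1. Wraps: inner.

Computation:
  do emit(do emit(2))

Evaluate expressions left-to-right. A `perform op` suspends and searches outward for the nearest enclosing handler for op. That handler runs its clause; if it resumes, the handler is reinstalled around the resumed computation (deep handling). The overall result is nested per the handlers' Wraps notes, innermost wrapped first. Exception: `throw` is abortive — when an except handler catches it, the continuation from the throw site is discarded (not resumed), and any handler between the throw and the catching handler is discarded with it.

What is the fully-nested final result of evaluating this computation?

Answer: ([2, 0, 0], 7)

Working:
emit(2) @ H0 ⇒ out+=2
emit(0) @ H0 ⇒ out+=0
H0 returns [2, 0, 0]
H1 returns [2, 0, 0]
H2 returns ([2, 0, 0], 7)
H3 returns ([2, 0, 0], 7)
= ([2, 0, 0], 7)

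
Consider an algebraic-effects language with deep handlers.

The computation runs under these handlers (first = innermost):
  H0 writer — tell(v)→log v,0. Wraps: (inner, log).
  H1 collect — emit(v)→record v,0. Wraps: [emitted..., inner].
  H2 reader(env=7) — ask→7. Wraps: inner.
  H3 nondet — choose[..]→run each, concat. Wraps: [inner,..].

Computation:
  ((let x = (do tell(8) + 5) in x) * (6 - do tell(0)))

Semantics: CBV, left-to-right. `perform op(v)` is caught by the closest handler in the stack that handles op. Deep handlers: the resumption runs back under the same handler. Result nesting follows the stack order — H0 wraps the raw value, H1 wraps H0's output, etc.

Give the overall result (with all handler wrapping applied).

Answer: [[(30, (8, 0))]]

Working:
tell(8) @ H0 ⇒ log+=8
tell(0) @ H0 ⇒ log+=0
H0 returns (30, (8, 0))
H1 returns [(30, (8, 0))]
H2 returns [(30, (8, 0))]
H3 returns [[(30, (8, 0))]]
= [[(30, (8, 0))]]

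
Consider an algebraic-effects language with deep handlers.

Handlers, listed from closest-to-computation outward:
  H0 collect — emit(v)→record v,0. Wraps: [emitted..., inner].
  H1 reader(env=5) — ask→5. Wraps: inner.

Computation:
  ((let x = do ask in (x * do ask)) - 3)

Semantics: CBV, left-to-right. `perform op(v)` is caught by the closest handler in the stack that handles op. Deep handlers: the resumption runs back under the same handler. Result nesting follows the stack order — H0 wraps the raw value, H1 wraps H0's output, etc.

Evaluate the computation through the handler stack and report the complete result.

Answer: [22]

Working:
ask @ H1 ⇒ 5
ask @ H1 ⇒ 5
H0 returns [22]
H1 returns [22]
= [22]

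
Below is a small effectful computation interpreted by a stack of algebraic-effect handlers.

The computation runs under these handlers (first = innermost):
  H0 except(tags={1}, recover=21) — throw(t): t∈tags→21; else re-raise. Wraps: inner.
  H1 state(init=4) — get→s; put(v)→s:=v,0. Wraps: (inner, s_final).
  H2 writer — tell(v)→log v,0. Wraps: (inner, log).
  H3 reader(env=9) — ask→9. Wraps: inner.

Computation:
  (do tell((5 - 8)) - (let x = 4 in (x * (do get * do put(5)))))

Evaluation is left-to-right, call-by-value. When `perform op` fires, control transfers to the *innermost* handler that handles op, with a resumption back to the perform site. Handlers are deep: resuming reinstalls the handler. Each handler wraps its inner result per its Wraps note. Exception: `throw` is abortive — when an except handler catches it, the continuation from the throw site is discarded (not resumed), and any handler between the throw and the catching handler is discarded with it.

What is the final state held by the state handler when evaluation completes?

Answer: 5

Step-by-step:
tell(-3) @ H2 ⇒ log+=-3
get @ H1 ⇒ 4
put(5) @ H1 ⇒ s:=5
H0 returns 0
H1 returns (0, 5)
H2 returns ((0, 5), (-3))
H3 returns ((0, 5), (-3))
= ((0, 5), (-3))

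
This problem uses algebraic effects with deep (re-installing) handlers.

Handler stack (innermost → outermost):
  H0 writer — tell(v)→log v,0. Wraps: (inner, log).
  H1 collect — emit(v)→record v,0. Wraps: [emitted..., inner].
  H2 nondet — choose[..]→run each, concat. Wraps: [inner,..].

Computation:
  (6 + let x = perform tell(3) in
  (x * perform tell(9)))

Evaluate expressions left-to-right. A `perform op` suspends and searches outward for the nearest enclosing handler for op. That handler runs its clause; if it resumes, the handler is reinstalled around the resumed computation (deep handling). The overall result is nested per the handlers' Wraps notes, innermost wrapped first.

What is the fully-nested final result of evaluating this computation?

Answer: [[(6, (3, 9))]]

Step-by-step:
tell(3) @ H0 ⇒ log+=3
tell(9) @ H0 ⇒ log+=9
H0 returns (6, (3, 9))
H1 returns [(6, (3, 9))]
H2 returns [[(6, (3, 9))]]
= [[(6, (3, 9))]]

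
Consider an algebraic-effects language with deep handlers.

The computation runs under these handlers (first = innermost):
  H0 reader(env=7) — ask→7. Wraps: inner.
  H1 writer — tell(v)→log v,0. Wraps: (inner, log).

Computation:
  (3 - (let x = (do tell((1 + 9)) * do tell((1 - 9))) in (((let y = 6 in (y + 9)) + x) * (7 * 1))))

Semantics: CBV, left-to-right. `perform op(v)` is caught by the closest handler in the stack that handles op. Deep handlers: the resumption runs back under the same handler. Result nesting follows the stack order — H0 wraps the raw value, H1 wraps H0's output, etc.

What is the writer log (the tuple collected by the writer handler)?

Step-by-step:
tell(10) @ H1 ⇒ log+=10
tell(-8) @ H1 ⇒ log+=-8
H0 returns -102
H1 returns (-102, (10, -8))
= (-102, (10, -8))

Answer: (10, -8)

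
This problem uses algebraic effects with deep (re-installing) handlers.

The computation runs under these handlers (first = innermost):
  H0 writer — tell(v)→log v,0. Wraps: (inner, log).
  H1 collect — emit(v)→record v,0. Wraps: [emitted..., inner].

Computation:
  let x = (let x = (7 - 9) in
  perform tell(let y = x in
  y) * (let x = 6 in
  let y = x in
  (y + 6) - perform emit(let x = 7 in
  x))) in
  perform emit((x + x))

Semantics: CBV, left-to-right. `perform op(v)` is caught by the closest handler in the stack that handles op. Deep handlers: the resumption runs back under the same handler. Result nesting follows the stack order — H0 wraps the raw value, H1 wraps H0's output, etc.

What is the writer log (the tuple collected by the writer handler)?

Answer: (-2)

Evaluation trace:
tell(-2) @ H0 ⇒ log+=-2
emit(7) @ H1 ⇒ out+=7
emit(0) @ H1 ⇒ out+=0
H0 returns (0, (-2))
H1 returns [7, 0, (0, (-2))]
= [7, 0, (0, (-2))]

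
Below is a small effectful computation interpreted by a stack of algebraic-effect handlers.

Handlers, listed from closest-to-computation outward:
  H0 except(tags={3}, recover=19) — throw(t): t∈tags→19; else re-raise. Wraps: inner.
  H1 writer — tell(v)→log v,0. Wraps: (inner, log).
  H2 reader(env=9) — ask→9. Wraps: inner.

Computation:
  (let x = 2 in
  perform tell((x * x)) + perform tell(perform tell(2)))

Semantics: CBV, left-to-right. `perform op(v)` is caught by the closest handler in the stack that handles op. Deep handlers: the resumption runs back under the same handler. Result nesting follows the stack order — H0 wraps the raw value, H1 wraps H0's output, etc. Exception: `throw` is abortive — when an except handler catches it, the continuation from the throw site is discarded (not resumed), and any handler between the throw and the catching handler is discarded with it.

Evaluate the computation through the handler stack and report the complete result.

Working:
tell(4) @ H1 ⇒ log+=4
tell(2) @ H1 ⇒ log+=2
tell(0) @ H1 ⇒ log+=0
H0 returns 0
H1 returns (0, (4, 2, 0))
H2 returns (0, (4, 2, 0))
= (0, (4, 2, 0))

Answer: (0, (4, 2, 0))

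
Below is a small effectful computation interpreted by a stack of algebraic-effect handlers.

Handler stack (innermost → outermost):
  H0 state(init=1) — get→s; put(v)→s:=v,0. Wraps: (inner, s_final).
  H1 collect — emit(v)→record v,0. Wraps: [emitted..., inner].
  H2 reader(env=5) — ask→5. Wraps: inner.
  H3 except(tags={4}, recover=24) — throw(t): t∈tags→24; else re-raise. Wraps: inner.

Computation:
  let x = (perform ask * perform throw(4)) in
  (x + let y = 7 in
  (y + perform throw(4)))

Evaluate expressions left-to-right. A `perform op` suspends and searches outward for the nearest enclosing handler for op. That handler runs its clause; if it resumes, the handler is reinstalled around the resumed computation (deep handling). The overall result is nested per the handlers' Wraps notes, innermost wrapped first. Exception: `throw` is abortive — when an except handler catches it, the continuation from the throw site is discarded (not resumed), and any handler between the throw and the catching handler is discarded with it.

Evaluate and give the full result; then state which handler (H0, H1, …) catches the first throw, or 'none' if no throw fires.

Answer: 24 ; first throw caught by: H3

Step-by-step:
ask @ H2 ⇒ 5
throw(4) @ H3 caught ⇒ 24
= 24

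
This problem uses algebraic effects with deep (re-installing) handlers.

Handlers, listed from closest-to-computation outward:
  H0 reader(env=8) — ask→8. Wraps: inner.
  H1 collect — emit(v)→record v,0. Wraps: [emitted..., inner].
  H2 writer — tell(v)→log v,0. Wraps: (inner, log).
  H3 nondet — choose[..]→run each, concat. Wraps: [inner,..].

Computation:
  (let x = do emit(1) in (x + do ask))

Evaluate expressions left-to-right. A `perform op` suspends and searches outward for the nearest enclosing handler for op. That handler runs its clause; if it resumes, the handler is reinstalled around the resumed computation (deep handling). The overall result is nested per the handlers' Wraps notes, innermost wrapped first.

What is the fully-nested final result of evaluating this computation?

Answer: [([1, 8], ())]

Evaluation trace:
emit(1) @ H1 ⇒ out+=1
ask @ H0 ⇒ 8
H0 returns 8
H1 returns [1, 8]
H2 returns ([1, 8], ())
H3 returns [([1, 8], ())]
= [([1, 8], ())]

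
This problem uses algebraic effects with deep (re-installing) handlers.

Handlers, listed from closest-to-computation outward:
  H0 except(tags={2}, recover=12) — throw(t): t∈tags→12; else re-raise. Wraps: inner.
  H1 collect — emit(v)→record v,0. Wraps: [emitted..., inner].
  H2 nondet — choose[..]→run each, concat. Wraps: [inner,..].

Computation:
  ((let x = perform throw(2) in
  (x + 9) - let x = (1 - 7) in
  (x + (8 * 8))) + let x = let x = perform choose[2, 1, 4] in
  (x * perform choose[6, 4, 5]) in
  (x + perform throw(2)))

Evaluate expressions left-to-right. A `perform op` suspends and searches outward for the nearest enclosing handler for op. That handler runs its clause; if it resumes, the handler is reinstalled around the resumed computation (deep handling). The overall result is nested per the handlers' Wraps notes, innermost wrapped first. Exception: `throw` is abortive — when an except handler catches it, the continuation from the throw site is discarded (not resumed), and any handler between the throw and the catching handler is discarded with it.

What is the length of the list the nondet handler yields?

Working:
throw(2) @ H0 caught ⇒ 12
H1 returns [12]
H2 returns [[12]]
= [[12]]

Answer: 1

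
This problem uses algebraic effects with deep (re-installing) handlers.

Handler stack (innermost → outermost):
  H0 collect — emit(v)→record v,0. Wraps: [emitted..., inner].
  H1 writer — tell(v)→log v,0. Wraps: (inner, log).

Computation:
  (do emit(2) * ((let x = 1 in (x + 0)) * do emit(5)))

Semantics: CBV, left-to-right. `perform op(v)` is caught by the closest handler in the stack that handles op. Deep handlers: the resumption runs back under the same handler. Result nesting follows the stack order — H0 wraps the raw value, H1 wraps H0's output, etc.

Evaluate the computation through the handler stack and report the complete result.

Working:
emit(2) @ H0 ⇒ out+=2
emit(5) @ H0 ⇒ out+=5
H0 returns [2, 5, 0]
H1 returns ([2, 5, 0], ())
= ([2, 5, 0], ())

Answer: ([2, 5, 0], ())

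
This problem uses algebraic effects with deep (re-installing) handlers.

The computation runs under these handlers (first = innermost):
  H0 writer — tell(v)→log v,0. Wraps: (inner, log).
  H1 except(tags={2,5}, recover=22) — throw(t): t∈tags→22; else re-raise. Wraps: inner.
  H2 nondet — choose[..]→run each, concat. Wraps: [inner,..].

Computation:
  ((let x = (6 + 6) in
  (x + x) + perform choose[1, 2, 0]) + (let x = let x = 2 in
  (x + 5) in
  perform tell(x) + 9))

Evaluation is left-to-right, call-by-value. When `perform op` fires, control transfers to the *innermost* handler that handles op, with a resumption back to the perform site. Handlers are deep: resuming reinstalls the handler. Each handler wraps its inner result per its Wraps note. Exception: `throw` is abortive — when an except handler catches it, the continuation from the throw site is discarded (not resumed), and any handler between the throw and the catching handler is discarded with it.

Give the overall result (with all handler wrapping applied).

Answer: [(34, (7)), (35, (7)), (33, (7))]

Working:
choose[1, 2, 0] @ H2
  branch[0] choose=1:
    tell(7) @ H0 ⇒ log+=7
    H0 returns (34, (7))
    H1 returns (34, (7))
    H2 returns [(34, (7))]
  branch[1] choose=2:
    tell(7) @ H0 ⇒ log+=7
    H0 returns (35, (7))
    H1 returns (35, (7))
    H2 returns [(35, (7))]
  branch[2] choose=0:
    tell(7) @ H0 ⇒ log+=7
    H0 returns (33, (7))
    H1 returns (33, (7))
    H2 returns [(33, (7))]
= [(34, (7)), (35, (7)), (33, (7))]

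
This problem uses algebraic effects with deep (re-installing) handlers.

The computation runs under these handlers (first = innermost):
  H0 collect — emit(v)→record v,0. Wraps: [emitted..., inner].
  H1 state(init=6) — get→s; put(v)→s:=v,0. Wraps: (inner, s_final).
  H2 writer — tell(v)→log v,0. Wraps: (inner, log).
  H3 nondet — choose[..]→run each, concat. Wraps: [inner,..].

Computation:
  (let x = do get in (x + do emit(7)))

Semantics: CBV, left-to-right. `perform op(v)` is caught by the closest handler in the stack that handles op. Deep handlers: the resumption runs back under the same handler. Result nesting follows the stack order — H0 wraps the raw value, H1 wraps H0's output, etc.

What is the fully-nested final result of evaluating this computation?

Answer: [(([7, 6], 6), ())]

Step-by-step:
get @ H1 ⇒ 6
emit(7) @ H0 ⇒ out+=7
H0 returns [7, 6]
H1 returns ([7, 6], 6)
H2 returns (([7, 6], 6), ())
H3 returns [(([7, 6], 6), ())]
= [(([7, 6], 6), ())]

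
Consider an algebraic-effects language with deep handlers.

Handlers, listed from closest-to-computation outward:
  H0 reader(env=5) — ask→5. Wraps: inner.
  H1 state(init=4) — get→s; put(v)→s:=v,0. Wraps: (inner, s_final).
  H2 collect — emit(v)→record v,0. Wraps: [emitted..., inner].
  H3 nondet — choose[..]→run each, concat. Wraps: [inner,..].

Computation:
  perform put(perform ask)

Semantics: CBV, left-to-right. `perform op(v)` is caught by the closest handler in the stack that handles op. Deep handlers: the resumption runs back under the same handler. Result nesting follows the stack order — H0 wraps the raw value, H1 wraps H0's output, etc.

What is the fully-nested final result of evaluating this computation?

Working:
ask @ H0 ⇒ 5
put(5) @ H1 ⇒ s:=5
H0 returns 0
H1 returns (0, 5)
H2 returns [(0, 5)]
H3 returns [[(0, 5)]]
= [[(0, 5)]]

Answer: [[(0, 5)]]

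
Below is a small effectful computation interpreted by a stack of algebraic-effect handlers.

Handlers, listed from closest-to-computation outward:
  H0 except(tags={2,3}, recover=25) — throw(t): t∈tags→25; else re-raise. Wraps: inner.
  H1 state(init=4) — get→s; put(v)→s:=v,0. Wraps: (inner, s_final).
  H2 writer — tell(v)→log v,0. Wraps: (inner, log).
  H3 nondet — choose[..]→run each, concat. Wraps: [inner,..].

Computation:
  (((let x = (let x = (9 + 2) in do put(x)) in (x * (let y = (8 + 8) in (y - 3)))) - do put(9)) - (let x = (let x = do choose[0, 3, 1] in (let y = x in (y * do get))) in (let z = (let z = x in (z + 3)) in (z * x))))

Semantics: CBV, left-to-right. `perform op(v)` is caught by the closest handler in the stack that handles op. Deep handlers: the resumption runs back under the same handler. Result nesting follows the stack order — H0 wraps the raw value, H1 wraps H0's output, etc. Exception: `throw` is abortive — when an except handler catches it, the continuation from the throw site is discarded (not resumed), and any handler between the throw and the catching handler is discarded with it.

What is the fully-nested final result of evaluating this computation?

Answer: [((0, 9), ()), ((-810, 9), ()), ((-108, 9), ())]

Evaluation trace:
put(11) @ H1 ⇒ s:=11
put(9) @ H1 ⇒ s:=9
choose[0, 3, 1] @ H3
  branch[0] choose=0:
    get @ H1 ⇒ 9
    H0 returns 0
    H1 returns (0, 9)
    H2 returns ((0, 9), ())
    H3 returns [((0, 9), ())]
  branch[1] choose=3:
    get @ H1 ⇒ 9
    H0 returns -810
    H1 returns (-810, 9)
    H2 returns ((-810, 9), ())
    H3 returns [((-810, 9), ())]
  branch[2] choose=1:
    get @ H1 ⇒ 9
    H0 returns -108
    H1 returns (-108, 9)
    H2 returns ((-108, 9), ())
    H3 returns [((-108, 9), ())]
= [((0, 9), ()), ((-810, 9), ()), ((-108, 9), ())]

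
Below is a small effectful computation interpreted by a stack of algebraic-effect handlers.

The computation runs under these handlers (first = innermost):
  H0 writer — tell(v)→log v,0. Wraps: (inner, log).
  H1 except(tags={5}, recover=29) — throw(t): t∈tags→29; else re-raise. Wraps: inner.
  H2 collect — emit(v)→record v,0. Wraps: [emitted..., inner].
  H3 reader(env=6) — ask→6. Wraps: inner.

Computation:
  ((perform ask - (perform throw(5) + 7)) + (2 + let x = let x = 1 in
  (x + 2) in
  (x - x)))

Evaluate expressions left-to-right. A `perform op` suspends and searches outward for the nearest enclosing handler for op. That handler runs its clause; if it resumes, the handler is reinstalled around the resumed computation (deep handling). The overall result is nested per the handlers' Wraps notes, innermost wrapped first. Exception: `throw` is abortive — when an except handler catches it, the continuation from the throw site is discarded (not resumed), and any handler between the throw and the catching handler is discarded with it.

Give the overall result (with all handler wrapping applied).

Answer: [29]

Working:
ask @ H3 ⇒ 6
throw(5) @ H1 caught ⇒ 29
H2 returns [29]
H3 returns [29]
= [29]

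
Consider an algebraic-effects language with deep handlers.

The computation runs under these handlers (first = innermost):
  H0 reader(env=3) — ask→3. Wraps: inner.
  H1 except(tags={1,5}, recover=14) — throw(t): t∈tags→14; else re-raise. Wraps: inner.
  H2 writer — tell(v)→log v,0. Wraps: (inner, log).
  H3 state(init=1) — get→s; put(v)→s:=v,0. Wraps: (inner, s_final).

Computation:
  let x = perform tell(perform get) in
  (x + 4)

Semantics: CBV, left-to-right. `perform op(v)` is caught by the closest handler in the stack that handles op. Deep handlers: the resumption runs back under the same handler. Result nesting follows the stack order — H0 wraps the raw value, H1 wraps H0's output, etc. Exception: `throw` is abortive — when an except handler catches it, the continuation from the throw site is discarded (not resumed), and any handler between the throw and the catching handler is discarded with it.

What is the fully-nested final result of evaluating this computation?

Working:
get @ H3 ⇒ 1
tell(1) @ H2 ⇒ log+=1
H0 returns 4
H1 returns 4
H2 returns (4, (1))
H3 returns ((4, (1)), 1)
= ((4, (1)), 1)

Answer: ((4, (1)), 1)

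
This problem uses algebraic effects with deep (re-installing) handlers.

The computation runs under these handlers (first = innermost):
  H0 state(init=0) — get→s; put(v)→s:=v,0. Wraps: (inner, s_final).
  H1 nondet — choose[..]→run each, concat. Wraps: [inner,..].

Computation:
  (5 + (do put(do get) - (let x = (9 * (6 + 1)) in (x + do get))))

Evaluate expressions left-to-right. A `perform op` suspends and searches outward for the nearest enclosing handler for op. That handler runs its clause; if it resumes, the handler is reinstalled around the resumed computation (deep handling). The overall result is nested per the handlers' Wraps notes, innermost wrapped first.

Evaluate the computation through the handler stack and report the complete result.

Answer: [(-58, 0)]

Step-by-step:
get @ H0 ⇒ 0
put(0) @ H0 ⇒ s:=0
get @ H0 ⇒ 0
H0 returns (-58, 0)
H1 returns [(-58, 0)]
= [(-58, 0)]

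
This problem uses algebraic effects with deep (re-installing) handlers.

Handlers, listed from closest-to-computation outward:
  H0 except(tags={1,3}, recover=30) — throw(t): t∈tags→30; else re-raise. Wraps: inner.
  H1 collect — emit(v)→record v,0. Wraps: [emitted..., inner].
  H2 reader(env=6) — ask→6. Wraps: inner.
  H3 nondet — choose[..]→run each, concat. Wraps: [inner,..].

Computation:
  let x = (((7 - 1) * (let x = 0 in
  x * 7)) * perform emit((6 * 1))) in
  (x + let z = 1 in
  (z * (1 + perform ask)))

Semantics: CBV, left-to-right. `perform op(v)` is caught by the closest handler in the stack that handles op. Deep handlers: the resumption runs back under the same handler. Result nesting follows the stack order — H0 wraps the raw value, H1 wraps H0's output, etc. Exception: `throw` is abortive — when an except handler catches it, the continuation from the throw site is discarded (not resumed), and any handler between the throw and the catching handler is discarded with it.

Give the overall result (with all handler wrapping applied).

Step-by-step:
emit(6) @ H1 ⇒ out+=6
ask @ H2 ⇒ 6
H0 returns 7
H1 returns [6, 7]
H2 returns [6, 7]
H3 returns [[6, 7]]
= [[6, 7]]

Answer: [[6, 7]]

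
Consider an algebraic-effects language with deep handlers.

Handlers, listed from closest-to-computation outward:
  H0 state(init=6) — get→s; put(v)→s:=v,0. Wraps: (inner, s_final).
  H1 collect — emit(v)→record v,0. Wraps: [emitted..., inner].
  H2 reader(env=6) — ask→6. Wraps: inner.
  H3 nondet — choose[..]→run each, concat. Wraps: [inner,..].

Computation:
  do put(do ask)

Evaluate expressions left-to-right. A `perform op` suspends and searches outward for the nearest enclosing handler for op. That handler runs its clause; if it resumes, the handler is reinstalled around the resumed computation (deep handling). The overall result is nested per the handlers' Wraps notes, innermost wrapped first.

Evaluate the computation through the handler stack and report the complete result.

Working:
ask @ H2 ⇒ 6
put(6) @ H0 ⇒ s:=6
H0 returns (0, 6)
H1 returns [(0, 6)]
H2 returns [(0, 6)]
H3 returns [[(0, 6)]]
= [[(0, 6)]]

Answer: [[(0, 6)]]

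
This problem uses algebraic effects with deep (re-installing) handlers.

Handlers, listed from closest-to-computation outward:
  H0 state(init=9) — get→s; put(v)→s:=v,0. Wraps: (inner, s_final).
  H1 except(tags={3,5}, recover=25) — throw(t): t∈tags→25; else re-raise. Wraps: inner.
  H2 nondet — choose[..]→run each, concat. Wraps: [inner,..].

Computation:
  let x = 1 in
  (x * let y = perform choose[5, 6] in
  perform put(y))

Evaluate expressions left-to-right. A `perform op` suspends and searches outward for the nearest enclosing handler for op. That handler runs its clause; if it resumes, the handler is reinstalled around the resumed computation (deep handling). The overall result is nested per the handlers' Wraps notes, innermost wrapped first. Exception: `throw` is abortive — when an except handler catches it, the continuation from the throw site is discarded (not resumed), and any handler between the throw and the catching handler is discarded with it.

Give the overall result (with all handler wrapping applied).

Working:
choose[5, 6] @ H2
  branch[0] choose=5:
    put(5) @ H0 ⇒ s:=5
    H0 returns (0, 5)
    H1 returns (0, 5)
    H2 returns [(0, 5)]
  branch[1] choose=6:
    put(6) @ H0 ⇒ s:=6
    H0 returns (0, 6)
    H1 returns (0, 6)
    H2 returns [(0, 6)]
= [(0, 5), (0, 6)]

Answer: [(0, 5), (0, 6)]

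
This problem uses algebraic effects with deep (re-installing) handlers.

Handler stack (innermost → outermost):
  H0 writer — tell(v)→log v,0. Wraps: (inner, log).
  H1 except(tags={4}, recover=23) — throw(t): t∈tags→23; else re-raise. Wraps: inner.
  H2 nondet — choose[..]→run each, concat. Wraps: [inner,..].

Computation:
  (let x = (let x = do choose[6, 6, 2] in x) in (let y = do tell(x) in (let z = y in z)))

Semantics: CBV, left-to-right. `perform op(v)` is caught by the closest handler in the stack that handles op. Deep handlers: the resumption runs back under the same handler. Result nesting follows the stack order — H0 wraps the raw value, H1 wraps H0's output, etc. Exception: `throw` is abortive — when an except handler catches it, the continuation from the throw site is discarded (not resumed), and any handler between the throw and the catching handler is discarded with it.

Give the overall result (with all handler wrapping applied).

Answer: [(0, (6)), (0, (6)), (0, (2))]

Working:
choose[6, 6, 2] @ H2
  branch[0] choose=6:
    tell(6) @ H0 ⇒ log+=6
    H0 returns (0, (6))
    H1 returns (0, (6))
    H2 returns [(0, (6))]
  branch[1] choose=6:
    tell(6) @ H0 ⇒ log+=6
    H0 returns (0, (6))
    H1 returns (0, (6))
    H2 returns [(0, (6))]
  branch[2] choose=2:
    tell(2) @ H0 ⇒ log+=2
    H0 returns (0, (2))
    H1 returns (0, (2))
    H2 returns [(0, (2))]
= [(0, (6)), (0, (6)), (0, (2))]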